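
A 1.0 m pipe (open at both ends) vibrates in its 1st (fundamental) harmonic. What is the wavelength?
λₙ = 2L/n = 2 m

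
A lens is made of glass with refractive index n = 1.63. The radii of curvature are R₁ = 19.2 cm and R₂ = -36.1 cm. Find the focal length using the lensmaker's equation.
1/f = (n − 1)(1/R₁ − 1/R₂) → f = 19.89 cm (converging lens)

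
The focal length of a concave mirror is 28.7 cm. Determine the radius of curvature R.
R = 2|f| = 57.4 cm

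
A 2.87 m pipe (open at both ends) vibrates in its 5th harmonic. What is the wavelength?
λₙ = 2L/n = 1.148 m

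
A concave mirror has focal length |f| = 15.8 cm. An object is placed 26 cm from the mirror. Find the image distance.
f = +15.8 cm (concave); 1/di = 1/f − 1/do → di = 40.27 cm (real image, in front of mirror)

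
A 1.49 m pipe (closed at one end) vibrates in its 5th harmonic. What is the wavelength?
λₙ = 4L/n = 1.192 m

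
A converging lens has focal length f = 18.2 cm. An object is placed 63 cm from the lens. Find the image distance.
1/di = 1/f − 1/do → di = 25.59 cm (real image)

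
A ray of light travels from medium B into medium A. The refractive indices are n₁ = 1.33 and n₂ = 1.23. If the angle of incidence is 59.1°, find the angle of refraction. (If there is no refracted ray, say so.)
sin θ₂ = (n₁/n₂)·sin θ₁ = 0.9278 → θ₂ = 68.1°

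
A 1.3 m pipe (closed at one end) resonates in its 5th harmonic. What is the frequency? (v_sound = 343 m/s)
fₙ = nv/(4L) = 329.8 Hz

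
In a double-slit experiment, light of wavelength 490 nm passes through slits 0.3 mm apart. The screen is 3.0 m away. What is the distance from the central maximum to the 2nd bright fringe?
y = mλL/d = 9.8 mm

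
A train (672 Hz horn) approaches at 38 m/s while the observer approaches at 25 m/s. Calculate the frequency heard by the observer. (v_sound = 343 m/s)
f_obs = f·(v + v_o)/(v − v_s) = 810.8 Hz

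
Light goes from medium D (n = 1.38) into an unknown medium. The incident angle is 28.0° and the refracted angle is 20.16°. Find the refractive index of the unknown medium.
n₂ = n₁·sin θ₁ / sin θ₂ = 1.88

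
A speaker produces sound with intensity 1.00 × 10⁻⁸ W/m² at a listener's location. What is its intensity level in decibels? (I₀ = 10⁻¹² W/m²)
β = 10·log₁₀(I/I₀) = 40 dB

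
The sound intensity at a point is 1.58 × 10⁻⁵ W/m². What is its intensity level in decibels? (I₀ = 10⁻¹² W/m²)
β = 10·log₁₀(I/I₀) = 71.99 dB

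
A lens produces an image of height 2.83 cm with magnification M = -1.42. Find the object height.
ho = |hi|/|M| = 1.993 cm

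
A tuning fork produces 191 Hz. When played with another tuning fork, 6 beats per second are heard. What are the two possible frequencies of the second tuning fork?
f₂ = 191 ± 6 Hz → 197 Hz or 185 Hz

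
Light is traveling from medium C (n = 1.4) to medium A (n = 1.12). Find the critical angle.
θc = arcsin(n₂/n₁) = 53.13°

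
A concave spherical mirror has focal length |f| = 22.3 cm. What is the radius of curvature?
R = 2|f| = 44.6 cm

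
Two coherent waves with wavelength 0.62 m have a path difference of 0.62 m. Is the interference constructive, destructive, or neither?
constructive — path difference = 1λ, a whole number of wavelengths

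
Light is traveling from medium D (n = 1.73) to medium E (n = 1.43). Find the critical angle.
θc = arcsin(n₂/n₁) = 55.75°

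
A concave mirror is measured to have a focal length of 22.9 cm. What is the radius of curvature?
R = 2|f| = 45.8 cm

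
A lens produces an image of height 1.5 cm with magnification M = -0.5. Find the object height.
ho = |hi|/|M| = 3 cm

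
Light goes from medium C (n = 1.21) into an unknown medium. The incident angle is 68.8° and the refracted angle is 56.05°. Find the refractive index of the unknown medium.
n₂ = n₁·sin θ₁ / sin θ₂ = 1.36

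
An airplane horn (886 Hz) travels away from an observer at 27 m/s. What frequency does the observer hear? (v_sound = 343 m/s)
f_obs = f·v/(v + v_s) = 821.3 Hz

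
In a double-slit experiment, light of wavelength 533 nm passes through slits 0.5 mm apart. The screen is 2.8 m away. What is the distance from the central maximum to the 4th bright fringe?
y = mλL/d = 11.94 mm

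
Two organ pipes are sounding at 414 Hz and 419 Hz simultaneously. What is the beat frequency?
5 Hz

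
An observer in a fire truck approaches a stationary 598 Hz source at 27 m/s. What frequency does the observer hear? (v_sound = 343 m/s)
f_obs = f·(v + v_o)/v = 645.1 Hz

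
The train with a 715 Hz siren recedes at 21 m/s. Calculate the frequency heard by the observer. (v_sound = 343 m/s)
f_obs = f·v/(v + v_s) = 673.8 Hz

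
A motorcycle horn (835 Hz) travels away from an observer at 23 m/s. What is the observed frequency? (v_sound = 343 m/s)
f_obs = f·v/(v + v_s) = 782.5 Hz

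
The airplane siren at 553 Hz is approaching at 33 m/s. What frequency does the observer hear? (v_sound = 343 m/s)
f_obs = f·v/(v − v_s) = 611.9 Hz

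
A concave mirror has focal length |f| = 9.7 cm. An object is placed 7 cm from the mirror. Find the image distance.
f = +9.7 cm (concave); 1/di = 1/f − 1/do → di = -25.15 cm (virtual image, behind mirror)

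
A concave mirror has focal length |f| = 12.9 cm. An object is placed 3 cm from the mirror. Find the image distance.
f = +12.9 cm (concave); 1/di = 1/f − 1/do → di = -3.909 cm (virtual image, behind mirror)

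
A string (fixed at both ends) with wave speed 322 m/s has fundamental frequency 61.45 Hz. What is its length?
L = v/(2f₁) = 2.62 m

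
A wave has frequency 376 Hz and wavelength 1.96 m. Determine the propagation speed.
v = fλ = 737 m/s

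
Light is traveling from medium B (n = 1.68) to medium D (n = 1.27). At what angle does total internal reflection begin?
θc = arcsin(n₂/n₁) = 49.11°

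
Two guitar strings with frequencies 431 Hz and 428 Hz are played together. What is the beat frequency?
3 Hz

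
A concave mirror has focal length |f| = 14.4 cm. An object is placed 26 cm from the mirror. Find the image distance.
f = +14.4 cm (concave); 1/di = 1/f − 1/do → di = 32.28 cm (real image, in front of mirror)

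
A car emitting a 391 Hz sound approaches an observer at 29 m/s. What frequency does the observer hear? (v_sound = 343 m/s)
f_obs = f·v/(v − v_s) = 427.1 Hz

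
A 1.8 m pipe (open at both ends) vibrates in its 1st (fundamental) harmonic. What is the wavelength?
λₙ = 2L/n = 3.6 m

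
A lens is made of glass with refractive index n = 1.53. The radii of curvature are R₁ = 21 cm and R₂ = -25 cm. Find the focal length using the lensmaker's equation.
1/f = (n − 1)(1/R₁ − 1/R₂) → f = 21.53 cm (converging lens)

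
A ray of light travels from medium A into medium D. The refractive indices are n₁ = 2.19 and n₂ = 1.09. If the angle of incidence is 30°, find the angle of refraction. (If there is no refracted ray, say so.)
sin θ₂ = (n₁/n₂)·sin θ₁ = 1.005 > 1, so there is no refracted ray — the light undergoes total internal reflection.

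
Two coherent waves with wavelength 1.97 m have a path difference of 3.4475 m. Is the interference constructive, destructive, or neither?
neither (partial) — path difference = 1.75λ, neither a whole number of wavelengths nor an odd multiple of λ/2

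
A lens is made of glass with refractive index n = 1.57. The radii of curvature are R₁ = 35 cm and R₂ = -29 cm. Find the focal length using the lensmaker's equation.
1/f = (n − 1)(1/R₁ − 1/R₂) → f = 27.82 cm (converging lens)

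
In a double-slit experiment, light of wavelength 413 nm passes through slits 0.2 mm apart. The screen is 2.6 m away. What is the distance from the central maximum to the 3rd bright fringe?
y = mλL/d = 16.11 mm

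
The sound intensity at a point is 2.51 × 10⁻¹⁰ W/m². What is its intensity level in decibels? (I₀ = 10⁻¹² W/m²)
β = 10·log₁₀(I/I₀) = 24 dB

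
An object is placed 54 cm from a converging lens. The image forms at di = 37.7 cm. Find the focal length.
1/f = 1/do + 1/di → f = 22.2 cm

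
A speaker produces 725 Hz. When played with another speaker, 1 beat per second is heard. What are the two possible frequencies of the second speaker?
f₂ = 725 ± 1 Hz → 726 Hz or 724 Hz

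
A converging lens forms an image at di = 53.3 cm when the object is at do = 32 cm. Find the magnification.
M = −di/do = -1.666 (inverted image)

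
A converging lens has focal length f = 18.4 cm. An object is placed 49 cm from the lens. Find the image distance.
1/di = 1/f − 1/do → di = 29.46 cm (real image)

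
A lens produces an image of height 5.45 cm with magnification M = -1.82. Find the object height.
ho = |hi|/|M| = 2.995 cm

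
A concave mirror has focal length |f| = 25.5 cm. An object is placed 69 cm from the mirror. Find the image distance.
f = +25.5 cm (concave); 1/di = 1/f − 1/do → di = 40.45 cm (real image, in front of mirror)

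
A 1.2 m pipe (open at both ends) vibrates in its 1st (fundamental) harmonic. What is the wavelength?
λₙ = 2L/n = 2.4 m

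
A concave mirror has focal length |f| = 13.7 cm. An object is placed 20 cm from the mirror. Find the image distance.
f = +13.7 cm (concave); 1/di = 1/f − 1/do → di = 43.49 cm (real image, in front of mirror)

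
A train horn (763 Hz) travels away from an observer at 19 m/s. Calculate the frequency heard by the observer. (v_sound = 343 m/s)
f_obs = f·v/(v + v_s) = 723 Hz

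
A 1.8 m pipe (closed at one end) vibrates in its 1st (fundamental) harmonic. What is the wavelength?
λₙ = 4L/n = 7.2 m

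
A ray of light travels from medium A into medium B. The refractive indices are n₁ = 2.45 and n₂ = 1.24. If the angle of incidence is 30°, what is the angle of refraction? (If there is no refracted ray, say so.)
sin θ₂ = (n₁/n₂)·sin θ₁ = 0.9879 → θ₂ = 81.08°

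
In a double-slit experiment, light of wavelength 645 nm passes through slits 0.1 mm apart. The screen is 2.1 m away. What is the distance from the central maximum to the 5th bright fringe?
y = mλL/d = 67.73 mm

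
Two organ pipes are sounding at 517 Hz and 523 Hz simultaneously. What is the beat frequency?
6 Hz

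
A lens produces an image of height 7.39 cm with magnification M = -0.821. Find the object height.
ho = |hi|/|M| = 9.001 cm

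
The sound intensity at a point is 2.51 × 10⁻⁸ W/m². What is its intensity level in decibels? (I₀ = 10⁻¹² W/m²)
β = 10·log₁₀(I/I₀) = 44 dB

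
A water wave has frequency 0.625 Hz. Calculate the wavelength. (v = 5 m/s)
λ = v/f = 8 m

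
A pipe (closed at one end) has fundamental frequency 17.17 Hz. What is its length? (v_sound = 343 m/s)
L = v/(4f₁) = 4.994 m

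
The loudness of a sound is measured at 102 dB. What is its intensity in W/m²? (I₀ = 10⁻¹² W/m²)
I = I₀·10^(β/10) = 1.58 × 10⁻² W/m²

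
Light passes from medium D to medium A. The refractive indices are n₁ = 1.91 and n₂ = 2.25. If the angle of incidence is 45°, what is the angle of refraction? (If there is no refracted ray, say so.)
sin θ₂ = (n₁/n₂)·sin θ₁ = 0.6003 → θ₂ = 36.89°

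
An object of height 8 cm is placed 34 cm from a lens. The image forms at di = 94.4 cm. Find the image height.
hi = (-di/do) × ho = -22.21 cm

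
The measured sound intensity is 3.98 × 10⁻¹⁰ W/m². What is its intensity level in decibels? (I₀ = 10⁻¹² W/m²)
β = 10·log₁₀(I/I₀) = 26 dB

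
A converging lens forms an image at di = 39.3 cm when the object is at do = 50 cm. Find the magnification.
M = −di/do = -0.786 (inverted image)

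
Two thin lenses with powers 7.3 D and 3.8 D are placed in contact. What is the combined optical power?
P_total = P₁ + P₂ = 11.1 D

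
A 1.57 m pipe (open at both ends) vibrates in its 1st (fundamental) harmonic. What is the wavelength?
λₙ = 2L/n = 3.14 m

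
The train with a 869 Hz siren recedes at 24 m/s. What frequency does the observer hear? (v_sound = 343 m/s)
f_obs = f·v/(v + v_s) = 812.2 Hz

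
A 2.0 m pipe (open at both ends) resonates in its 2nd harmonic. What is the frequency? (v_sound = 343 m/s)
fₙ = nv/(2L) = 171.5 Hz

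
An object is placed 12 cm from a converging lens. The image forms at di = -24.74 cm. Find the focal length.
1/f = 1/do + 1/di → f = 23.3 cm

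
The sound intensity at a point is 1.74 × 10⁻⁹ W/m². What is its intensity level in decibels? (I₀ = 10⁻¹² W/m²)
β = 10·log₁₀(I/I₀) = 32.41 dB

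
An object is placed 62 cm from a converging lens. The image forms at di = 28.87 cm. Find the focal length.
1/f = 1/do + 1/di → f = 19.7 cm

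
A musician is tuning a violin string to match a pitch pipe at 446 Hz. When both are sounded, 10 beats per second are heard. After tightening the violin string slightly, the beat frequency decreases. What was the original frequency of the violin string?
436 Hz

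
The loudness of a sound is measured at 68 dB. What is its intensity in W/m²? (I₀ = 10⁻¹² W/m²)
I = I₀·10^(β/10) = 6.31 × 10⁻⁶ W/m²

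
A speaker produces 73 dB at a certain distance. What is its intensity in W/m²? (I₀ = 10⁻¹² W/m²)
I = I₀·10^(β/10) = 2.00 × 10⁻⁵ W/m²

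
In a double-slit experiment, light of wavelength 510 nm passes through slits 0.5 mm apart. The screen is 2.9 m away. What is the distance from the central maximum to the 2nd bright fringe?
y = mλL/d = 5.916 mm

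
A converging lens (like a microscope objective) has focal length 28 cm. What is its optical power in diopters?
P = 1/f = 3.571 D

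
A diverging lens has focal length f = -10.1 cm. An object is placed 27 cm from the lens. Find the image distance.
1/di = 1/f − 1/do → di = -7.35 cm (virtual image)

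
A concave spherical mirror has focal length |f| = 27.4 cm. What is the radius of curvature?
R = 2|f| = 54.8 cm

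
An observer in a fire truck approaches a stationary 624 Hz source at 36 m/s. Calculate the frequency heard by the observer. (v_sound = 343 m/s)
f_obs = f·(v + v_o)/v = 689.5 Hz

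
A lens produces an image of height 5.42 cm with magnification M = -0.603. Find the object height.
ho = |hi|/|M| = 8.988 cm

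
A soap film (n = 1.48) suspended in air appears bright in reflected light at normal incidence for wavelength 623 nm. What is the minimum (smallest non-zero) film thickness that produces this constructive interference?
2nt = (m − ½)λ with m = 1 → t = (m − ½)λ/(2n) = 105.2 nm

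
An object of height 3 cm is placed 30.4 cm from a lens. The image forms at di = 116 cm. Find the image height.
hi = (-di/do) × ho = -11.45 cm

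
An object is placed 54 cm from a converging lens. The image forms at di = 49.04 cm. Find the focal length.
1/f = 1/do + 1/di → f = 25.7 cm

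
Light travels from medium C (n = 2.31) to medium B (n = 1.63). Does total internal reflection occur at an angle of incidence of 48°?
θc = arcsin(n₂/n₁) = 44.88°; 48° > θc, so yes — total internal reflection.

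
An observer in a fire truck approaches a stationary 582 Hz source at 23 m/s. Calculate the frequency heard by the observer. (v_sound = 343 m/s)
f_obs = f·(v + v_o)/v = 621 Hz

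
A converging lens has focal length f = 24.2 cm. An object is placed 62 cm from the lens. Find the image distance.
1/di = 1/f − 1/do → di = 39.69 cm (real image)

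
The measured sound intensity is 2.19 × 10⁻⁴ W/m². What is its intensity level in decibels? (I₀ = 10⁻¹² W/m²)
β = 10·log₁₀(I/I₀) = 83.4 dB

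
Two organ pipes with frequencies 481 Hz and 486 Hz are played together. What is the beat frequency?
5 Hz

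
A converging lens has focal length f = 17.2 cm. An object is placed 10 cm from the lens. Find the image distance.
1/di = 1/f − 1/do → di = -23.89 cm (virtual image)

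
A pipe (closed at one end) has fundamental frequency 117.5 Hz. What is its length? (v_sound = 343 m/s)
L = v/(4f₁) = 0.7298 m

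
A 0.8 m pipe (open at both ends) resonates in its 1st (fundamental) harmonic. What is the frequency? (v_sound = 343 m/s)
fₙ = nv/(2L) = 214.4 Hz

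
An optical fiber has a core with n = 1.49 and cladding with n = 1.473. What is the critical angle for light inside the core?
θc = arcsin(n_cladding/n_core) = 81.34°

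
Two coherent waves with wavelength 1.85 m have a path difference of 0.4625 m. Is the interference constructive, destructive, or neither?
neither (partial) — path difference = 0.25λ, neither a whole number of wavelengths nor an odd multiple of λ/2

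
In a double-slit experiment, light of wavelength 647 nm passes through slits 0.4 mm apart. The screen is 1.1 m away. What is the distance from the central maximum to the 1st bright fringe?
y = mλL/d = 1.779 mm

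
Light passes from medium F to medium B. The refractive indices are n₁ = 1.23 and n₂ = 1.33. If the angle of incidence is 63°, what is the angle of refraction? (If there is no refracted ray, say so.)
sin θ₂ = (n₁/n₂)·sin θ₁ = 0.824 → θ₂ = 55.49°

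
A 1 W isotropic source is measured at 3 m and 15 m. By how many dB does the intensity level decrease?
Δβ = 20·log₁₀(r₂/r₁) = 13.98 dB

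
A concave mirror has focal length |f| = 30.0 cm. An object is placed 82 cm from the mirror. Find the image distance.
f = +30.0 cm (concave); 1/di = 1/f − 1/do → di = 47.31 cm (real image, in front of mirror)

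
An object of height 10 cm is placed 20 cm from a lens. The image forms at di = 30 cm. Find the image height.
hi = (-di/do) × ho = -15 cm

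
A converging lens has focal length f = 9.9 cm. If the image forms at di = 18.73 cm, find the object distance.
1/do = 1/f − 1/di → do = 21 cm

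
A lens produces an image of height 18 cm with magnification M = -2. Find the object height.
ho = |hi|/|M| = 9 cm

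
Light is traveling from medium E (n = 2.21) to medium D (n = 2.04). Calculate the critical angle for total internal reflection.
θc = arcsin(n₂/n₁) = 67.38°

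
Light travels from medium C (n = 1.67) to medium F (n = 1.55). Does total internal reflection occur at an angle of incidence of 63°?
θc = arcsin(n₂/n₁) = 68.15°; 63° < θc, so no — the ray refracts.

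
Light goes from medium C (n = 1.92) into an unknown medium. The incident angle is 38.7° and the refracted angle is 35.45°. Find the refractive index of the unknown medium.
n₂ = n₁·sin θ₁ / sin θ₂ = 2.07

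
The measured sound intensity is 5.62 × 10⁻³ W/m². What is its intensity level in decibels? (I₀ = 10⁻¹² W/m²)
β = 10·log₁₀(I/I₀) = 97.5 dB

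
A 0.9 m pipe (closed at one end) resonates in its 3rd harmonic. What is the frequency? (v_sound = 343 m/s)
fₙ = nv/(4L) = 285.8 Hz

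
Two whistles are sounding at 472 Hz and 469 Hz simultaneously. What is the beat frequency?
3 Hz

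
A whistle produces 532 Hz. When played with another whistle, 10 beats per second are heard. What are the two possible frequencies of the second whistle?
f₂ = 532 ± 10 Hz → 542 Hz or 522 Hz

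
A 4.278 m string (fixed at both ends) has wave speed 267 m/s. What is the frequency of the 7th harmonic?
fₙ = nv/(2L) = 218.4 Hz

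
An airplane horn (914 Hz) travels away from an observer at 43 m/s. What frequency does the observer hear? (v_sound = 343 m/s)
f_obs = f·v/(v + v_s) = 812.2 Hz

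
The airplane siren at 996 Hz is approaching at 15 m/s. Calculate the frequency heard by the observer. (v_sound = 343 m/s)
f_obs = f·v/(v − v_s) = 1042 Hz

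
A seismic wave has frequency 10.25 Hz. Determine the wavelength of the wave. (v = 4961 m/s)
λ = v/f = 484 m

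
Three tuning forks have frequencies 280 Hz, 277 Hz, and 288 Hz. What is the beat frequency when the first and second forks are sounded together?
3 Hz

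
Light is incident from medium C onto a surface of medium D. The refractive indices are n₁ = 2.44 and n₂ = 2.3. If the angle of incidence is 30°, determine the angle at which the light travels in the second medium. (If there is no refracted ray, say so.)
sin θ₂ = (n₁/n₂)·sin θ₁ = 0.5304 → θ₂ = 32.03°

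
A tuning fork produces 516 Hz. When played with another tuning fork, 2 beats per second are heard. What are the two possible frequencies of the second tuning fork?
f₂ = 516 ± 2 Hz → 518 Hz or 514 Hz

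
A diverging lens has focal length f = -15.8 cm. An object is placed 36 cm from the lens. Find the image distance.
1/di = 1/f − 1/do → di = -10.98 cm (virtual image)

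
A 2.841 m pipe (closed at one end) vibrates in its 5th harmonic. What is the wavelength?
λₙ = 4L/n = 2.273 m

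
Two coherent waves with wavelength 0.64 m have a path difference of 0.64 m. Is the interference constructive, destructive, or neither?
constructive — path difference = 1λ, a whole number of wavelengths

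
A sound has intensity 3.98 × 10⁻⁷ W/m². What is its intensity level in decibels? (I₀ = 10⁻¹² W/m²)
β = 10·log₁₀(I/I₀) = 56 dB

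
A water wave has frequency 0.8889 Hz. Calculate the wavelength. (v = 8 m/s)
λ = v/f = 9 m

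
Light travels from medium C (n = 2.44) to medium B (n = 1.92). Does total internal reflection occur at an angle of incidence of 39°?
θc = arcsin(n₂/n₁) = 51.9°; 39° < θc, so no — the ray refracts.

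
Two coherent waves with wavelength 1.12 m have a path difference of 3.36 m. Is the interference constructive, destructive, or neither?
constructive — path difference = 3λ, a whole number of wavelengths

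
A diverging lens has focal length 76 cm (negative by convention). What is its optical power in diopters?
P = 1/f = -1.316 D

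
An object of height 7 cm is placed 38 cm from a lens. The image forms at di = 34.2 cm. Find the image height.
hi = (-di/do) × ho = -6.3 cm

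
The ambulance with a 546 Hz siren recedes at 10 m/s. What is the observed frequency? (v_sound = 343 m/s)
f_obs = f·v/(v + v_s) = 530.5 Hz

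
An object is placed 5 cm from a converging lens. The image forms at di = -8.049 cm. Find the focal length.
1/f = 1/do + 1/di → f = 13.2 cm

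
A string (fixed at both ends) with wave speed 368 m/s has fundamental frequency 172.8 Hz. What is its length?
L = v/(2f₁) = 1.065 m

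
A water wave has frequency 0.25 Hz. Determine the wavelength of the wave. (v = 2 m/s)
λ = v/f = 8 m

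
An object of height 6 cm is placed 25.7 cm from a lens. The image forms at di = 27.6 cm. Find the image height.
hi = (-di/do) × ho = -6.444 cm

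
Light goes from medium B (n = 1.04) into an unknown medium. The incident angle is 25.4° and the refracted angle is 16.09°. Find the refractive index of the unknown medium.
n₂ = n₁·sin θ₁ / sin θ₂ = 1.61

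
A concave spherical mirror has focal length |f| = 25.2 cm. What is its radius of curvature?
R = 2|f| = 50.4 cm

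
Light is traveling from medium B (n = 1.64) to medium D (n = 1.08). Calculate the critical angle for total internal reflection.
θc = arcsin(n₂/n₁) = 41.19°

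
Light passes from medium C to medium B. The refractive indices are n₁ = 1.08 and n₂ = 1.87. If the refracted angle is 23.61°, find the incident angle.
sin θ₁ = (n₂/n₁)·sin θ₂ → θ₁ = 43.91°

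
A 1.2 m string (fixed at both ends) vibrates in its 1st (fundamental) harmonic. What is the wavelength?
λₙ = 2L/n = 2.4 m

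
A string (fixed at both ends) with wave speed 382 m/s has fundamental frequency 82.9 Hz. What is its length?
L = v/(2f₁) = 2.304 m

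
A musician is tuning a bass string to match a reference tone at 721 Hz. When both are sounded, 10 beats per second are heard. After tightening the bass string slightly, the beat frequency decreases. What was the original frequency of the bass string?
711 Hz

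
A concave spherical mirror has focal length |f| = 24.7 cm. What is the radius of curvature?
R = 2|f| = 49.4 cm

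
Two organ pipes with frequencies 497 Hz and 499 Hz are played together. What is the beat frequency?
2 Hz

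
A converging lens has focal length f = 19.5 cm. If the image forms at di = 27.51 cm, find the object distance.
1/do = 1/f − 1/di → do = 66.97 cm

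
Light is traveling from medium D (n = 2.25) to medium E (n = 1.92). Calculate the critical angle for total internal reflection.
θc = arcsin(n₂/n₁) = 58.58°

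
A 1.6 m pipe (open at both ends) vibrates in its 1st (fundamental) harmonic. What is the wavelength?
λₙ = 2L/n = 3.2 m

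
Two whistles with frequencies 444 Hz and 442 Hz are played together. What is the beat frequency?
2 Hz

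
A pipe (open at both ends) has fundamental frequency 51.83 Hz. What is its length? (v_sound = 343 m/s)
L = v/(2f₁) = 3.309 m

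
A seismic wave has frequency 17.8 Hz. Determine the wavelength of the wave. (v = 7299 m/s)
λ = v/f = 410.1 m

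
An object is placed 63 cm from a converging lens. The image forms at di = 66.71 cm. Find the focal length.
1/f = 1/do + 1/di → f = 32.4 cm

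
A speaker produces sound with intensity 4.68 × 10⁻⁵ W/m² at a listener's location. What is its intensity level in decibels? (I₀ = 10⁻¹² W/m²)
β = 10·log₁₀(I/I₀) = 76.7 dB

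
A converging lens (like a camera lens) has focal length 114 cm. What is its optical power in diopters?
P = 1/f = 0.8772 D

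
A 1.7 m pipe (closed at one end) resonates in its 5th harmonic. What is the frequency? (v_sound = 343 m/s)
fₙ = nv/(4L) = 252.2 Hz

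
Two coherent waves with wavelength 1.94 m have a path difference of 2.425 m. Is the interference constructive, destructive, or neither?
neither (partial) — path difference = 1.25λ, neither a whole number of wavelengths nor an odd multiple of λ/2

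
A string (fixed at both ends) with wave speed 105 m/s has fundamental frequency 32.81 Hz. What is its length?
L = v/(2f₁) = 1.6 m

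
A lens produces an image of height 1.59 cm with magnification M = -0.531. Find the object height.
ho = |hi|/|M| = 2.994 cm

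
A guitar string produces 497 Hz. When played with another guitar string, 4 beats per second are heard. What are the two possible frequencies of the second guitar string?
f₂ = 497 ± 4 Hz → 501 Hz or 493 Hz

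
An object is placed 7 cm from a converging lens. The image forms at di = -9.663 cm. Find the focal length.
1/f = 1/do + 1/di → f = 25.4 cm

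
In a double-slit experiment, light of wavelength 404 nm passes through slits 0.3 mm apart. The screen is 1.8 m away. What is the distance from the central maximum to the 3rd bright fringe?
y = mλL/d = 7.272 mm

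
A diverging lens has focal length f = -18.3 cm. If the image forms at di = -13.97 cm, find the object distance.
1/do = 1/f − 1/di → do = 59.04 cm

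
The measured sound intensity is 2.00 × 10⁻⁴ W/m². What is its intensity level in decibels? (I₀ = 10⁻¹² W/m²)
β = 10·log₁₀(I/I₀) = 83.01 dB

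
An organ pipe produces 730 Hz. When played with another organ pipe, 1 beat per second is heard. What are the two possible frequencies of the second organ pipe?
f₂ = 730 ± 1 Hz → 731 Hz or 729 Hz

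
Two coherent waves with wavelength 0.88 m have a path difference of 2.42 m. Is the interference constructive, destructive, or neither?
neither (partial) — path difference = 2.75λ, neither a whole number of wavelengths nor an odd multiple of λ/2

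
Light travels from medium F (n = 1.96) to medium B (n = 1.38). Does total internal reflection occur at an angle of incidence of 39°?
θc = arcsin(n₂/n₁) = 44.76°; 39° < θc, so no — the ray refracts.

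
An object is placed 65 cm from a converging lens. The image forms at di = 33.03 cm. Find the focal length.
1/f = 1/do + 1/di → f = 21.9 cm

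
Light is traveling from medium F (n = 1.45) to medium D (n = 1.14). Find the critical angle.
θc = arcsin(n₂/n₁) = 51.83°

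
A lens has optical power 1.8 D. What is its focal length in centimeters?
f = 1/P = 55.56 cm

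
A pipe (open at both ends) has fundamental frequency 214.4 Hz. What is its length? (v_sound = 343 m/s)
L = v/(2f₁) = 0.7999 m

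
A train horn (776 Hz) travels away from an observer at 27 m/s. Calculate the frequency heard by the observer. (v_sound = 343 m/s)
f_obs = f·v/(v + v_s) = 719.4 Hz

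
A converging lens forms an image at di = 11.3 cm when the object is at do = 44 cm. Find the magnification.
M = −di/do = -0.2568 (inverted image)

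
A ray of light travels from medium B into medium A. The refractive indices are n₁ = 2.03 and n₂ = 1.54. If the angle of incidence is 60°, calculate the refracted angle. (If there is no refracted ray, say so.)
sin θ₂ = (n₁/n₂)·sin θ₁ = 1.142 > 1, so there is no refracted ray — the light undergoes total internal reflection.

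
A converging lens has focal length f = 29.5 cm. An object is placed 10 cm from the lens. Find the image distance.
1/di = 1/f − 1/do → di = -15.13 cm (virtual image)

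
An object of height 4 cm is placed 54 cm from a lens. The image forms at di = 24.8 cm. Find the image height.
hi = (-di/do) × ho = -1.837 cm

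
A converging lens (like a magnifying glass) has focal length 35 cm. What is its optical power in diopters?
P = 1/f = 2.857 D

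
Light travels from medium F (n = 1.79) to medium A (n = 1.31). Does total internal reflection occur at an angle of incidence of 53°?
θc = arcsin(n₂/n₁) = 47.04°; 53° > θc, so yes — total internal reflection.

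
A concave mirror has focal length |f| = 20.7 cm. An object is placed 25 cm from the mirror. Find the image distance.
f = +20.7 cm (concave); 1/di = 1/f − 1/do → di = 120.3 cm (real image, in front of mirror)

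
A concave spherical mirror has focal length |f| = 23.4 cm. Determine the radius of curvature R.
R = 2|f| = 46.8 cm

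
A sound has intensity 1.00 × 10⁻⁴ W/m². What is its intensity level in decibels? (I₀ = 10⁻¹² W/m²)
β = 10·log₁₀(I/I₀) = 80 dB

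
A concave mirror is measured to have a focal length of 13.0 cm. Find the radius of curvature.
R = 2|f| = 26 cm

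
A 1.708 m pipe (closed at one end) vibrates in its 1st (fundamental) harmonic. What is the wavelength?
λₙ = 4L/n = 6.832 m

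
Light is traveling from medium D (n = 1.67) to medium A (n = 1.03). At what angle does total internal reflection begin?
θc = arcsin(n₂/n₁) = 38.08°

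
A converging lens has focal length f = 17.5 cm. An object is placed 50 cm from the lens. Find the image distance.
1/di = 1/f − 1/do → di = 26.92 cm (real image)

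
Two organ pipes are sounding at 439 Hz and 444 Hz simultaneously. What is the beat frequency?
5 Hz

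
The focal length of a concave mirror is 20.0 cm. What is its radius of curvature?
R = 2|f| = 40 cm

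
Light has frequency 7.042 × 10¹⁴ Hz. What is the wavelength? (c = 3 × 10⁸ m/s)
λ = c/f = 426 nm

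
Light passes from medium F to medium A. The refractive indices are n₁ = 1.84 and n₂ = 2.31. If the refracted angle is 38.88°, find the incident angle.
sin θ₁ = (n₂/n₁)·sin θ₂ → θ₁ = 52°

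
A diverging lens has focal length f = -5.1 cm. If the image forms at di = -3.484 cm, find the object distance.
1/do = 1/f − 1/di → do = 11 cm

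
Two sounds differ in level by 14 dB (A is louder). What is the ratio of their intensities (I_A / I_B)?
I_A/I_B = 10^(Δβ/10) = 25.12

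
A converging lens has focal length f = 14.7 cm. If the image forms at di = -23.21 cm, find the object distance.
1/do = 1/f − 1/di → do = 9 cm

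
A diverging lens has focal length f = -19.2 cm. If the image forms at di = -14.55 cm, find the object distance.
1/do = 1/f − 1/di → do = 60.08 cm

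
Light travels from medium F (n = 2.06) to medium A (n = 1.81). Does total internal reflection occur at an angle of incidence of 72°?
θc = arcsin(n₂/n₁) = 61.48°; 72° > θc, so yes — total internal reflection.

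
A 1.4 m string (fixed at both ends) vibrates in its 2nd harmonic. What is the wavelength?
λₙ = 2L/n = 1.4 m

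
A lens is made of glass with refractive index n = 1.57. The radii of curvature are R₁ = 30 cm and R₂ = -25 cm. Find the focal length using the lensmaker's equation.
1/f = (n − 1)(1/R₁ − 1/R₂) → f = 23.92 cm (converging lens)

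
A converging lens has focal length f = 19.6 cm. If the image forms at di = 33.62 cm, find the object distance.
1/do = 1/f − 1/di → do = 47 cm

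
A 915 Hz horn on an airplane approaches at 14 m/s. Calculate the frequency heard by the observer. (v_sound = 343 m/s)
f_obs = f·v/(v − v_s) = 953.9 Hz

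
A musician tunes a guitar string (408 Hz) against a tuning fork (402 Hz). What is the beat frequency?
6 Hz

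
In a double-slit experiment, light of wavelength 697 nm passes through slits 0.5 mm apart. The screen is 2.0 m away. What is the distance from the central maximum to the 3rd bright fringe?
y = mλL/d = 8.364 mm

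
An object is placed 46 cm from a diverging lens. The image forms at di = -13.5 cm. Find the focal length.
1/f = 1/do + 1/di → f = -19.11 cm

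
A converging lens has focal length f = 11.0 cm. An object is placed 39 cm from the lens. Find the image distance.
1/di = 1/f − 1/do → di = 15.32 cm (real image)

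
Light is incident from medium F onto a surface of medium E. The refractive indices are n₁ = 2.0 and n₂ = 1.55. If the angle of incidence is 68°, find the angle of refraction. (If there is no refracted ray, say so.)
sin θ₂ = (n₁/n₂)·sin θ₁ = 1.196 > 1, so there is no refracted ray — the light undergoes total internal reflection.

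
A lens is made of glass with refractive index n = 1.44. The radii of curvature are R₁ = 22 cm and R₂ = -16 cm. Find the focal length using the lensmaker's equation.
1/f = (n − 1)(1/R₁ − 1/R₂) → f = 21.05 cm (converging lens)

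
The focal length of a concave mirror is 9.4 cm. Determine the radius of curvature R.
R = 2|f| = 18.8 cm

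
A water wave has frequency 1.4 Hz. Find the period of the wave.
T = 1/f = 0.7143 s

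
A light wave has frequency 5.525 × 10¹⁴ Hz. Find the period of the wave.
T = 1/f = 1.810 × 10⁻¹⁵ s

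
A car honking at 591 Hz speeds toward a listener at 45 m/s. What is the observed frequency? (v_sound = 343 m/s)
f_obs = f·v/(v − v_s) = 680.2 Hz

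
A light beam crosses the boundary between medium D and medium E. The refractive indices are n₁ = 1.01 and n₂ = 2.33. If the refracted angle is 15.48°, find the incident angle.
sin θ₁ = (n₂/n₁)·sin θ₂ → θ₁ = 38°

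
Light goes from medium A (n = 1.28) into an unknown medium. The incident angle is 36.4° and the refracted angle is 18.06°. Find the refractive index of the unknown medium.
n₂ = n₁·sin θ₁ / sin θ₂ = 2.45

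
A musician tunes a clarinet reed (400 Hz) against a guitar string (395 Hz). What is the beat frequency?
5 Hz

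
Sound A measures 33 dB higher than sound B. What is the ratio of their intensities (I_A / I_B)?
I_A/I_B = 10^(Δβ/10) = 1995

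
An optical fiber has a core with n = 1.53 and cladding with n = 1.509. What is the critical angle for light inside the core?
θc = arcsin(n_cladding/n_core) = 80.5°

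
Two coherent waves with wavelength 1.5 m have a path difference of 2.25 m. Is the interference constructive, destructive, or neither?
destructive — path difference = 1.5λ, an odd multiple of λ/2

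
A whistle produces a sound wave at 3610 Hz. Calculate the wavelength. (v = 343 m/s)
λ = v/f = 0.09501 m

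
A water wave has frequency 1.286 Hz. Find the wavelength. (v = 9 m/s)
λ = v/f = 6.998 m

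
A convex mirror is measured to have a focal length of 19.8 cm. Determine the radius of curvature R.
R = 2|f| = 39.6 cm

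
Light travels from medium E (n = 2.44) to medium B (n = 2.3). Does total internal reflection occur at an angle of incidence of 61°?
θc = arcsin(n₂/n₁) = 70.5°; 61° < θc, so no — the ray refracts.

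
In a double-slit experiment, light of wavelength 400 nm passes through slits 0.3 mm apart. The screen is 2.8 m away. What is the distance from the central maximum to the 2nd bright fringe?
y = mλL/d = 7.467 mm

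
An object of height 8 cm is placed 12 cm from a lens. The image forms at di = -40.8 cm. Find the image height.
hi = (-di/do) × ho = 27.2 cm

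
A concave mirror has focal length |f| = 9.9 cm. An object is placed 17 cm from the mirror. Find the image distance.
f = +9.9 cm (concave); 1/di = 1/f − 1/do → di = 23.7 cm (real image, in front of mirror)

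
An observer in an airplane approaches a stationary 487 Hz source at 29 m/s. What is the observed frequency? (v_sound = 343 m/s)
f_obs = f·(v + v_o)/v = 528.2 Hz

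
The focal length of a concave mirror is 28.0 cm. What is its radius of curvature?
R = 2|f| = 56 cm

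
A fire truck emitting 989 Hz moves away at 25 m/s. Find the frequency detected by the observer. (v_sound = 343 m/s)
f_obs = f·v/(v + v_s) = 921.8 Hz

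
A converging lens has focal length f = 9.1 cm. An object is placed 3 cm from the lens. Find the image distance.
1/di = 1/f − 1/do → di = -4.475 cm (virtual image)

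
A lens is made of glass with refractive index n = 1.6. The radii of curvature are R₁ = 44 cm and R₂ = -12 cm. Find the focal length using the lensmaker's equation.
1/f = (n − 1)(1/R₁ − 1/R₂) → f = 15.71 cm (converging lens)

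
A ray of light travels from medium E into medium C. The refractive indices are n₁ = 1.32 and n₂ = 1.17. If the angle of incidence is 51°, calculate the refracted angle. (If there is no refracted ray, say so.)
sin θ₂ = (n₁/n₂)·sin θ₁ = 0.8768 → θ₂ = 61.26°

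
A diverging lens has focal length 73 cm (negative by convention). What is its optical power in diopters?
P = 1/f = -1.37 D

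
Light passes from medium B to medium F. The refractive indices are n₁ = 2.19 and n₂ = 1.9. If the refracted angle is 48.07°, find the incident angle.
sin θ₁ = (n₂/n₁)·sin θ₂ → θ₁ = 40.2°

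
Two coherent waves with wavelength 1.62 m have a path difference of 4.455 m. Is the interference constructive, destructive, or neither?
neither (partial) — path difference = 2.75λ, neither a whole number of wavelengths nor an odd multiple of λ/2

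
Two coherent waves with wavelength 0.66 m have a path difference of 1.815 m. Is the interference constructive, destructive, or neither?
neither (partial) — path difference = 2.75λ, neither a whole number of wavelengths nor an odd multiple of λ/2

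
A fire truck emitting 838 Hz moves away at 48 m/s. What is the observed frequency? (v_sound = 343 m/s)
f_obs = f·v/(v + v_s) = 735.1 Hz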